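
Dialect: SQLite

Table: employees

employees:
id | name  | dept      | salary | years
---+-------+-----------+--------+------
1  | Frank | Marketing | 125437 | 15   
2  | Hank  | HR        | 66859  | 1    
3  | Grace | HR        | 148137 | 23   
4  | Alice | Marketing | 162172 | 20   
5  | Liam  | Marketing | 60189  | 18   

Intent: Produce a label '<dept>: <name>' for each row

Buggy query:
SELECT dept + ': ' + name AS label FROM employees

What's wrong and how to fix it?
Bug: '+' is numeric addition; on text columns SQLite converts them to 0 instead of concatenating

Fix: Use the || operator for string concatenation

Corrected query:
SELECT dept || ': ' || name AS label FROM employees

Result:
label           
----------------
Marketing: Frank
HR: Hank        
HR: Grace       
Marketing: Alice
Marketing: Liam 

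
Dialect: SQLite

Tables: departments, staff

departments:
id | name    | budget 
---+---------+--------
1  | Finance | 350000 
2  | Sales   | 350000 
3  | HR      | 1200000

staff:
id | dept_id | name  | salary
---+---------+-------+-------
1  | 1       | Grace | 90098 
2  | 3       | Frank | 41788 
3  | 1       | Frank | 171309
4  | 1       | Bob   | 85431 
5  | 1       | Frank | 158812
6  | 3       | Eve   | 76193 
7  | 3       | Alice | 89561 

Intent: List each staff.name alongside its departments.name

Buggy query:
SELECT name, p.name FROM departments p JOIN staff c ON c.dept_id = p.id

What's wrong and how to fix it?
Bug: Both tables have a 'name' column; the unqualified reference is ambiguous

Fix: Qualify the column with its table alias (c.name)

Corrected query:
SELECT c.name, p.name FROM departments p JOIN staff c ON c.dept_id = p.id

Result:
name  | name   
------+--------
Grace | Finance
Frank | HR     
Frank | Finance
Bob   | Finance
Frank | Finance
Eve   | HR     
Alice | HR     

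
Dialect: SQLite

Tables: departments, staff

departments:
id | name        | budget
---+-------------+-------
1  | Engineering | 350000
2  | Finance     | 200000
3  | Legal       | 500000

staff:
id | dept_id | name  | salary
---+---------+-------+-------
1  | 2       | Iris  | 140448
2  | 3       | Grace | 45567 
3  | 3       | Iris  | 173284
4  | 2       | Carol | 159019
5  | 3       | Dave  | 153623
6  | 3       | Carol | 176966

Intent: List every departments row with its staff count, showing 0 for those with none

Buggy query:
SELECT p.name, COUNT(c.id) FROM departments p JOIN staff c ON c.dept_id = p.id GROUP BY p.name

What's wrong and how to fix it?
Bug: INNER JOIN drops departments rows that have no matching staff rows

Fix: Switch to LEFT JOIN to retain unmatched parent rows

Corrected query:
SELECT p.name, COUNT(c.id) FROM departments p LEFT JOIN staff c ON c.dept_id = p.id GROUP BY p.name

Result:
name        | COUNT(c.id)
------------+------------
Engineering | 0          
Finance     | 2          
Legal       | 4          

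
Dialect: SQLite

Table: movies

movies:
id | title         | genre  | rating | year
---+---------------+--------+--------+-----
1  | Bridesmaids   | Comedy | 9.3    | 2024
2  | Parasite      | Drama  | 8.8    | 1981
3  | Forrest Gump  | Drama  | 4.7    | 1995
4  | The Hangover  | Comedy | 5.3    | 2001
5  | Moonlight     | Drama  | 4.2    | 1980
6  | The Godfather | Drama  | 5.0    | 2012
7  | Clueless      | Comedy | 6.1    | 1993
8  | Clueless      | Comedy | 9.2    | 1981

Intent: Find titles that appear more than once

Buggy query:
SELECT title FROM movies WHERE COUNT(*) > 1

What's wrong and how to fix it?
Bug: COUNT(*) is an aggregate and cannot be used in WHERE

Fix: Group first, then use HAVING for the count condition

Corrected query:
SELECT title FROM movies GROUP BY title HAVING COUNT(*) > 1

Result:
title   
--------
Clueless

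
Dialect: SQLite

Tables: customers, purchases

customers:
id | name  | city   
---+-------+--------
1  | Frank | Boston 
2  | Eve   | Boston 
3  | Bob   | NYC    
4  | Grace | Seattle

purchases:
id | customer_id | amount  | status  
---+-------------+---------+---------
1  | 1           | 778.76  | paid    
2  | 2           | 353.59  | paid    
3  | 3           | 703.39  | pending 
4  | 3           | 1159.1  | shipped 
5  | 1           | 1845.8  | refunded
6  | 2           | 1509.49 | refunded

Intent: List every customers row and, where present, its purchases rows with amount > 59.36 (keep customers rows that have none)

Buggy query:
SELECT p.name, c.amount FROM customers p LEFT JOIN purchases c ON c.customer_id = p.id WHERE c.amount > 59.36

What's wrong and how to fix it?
Bug: Filtering c.amount in WHERE discards the NULL rows produced by LEFT JOIN, turning it into an inner join

Fix: Move the right-table condition into the ON clause so unmatched parents are kept

Corrected query:
SELECT p.name, c.amount FROM customers p LEFT JOIN purchases c ON c.customer_id = p.id AND c.amount > 59.36

Result:
name  | amount 
------+--------
Frank | 778.76 
Frank | 1845.8 
Eve   | 353.59 
Eve   | 1509.49
Bob   | 703.39 
Bob   | 1159.1 
Grace | NULL   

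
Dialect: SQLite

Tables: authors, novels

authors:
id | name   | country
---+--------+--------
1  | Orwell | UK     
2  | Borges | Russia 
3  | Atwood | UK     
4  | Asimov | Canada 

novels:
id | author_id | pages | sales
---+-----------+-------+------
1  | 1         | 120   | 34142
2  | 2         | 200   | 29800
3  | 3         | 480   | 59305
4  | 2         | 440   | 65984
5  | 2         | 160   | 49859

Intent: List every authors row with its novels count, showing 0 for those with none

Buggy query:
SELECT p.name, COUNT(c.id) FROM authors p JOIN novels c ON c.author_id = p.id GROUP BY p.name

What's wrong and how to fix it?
Bug: An inner join excludes parents with zero children

Fix: Switch to LEFT JOIN to retain unmatched parent rows

Corrected query:
SELECT p.name, COUNT(c.id) FROM authors p LEFT JOIN novels c ON c.author_id = p.id GROUP BY p.name

Result:
name   | COUNT(c.id)
-------+------------
Asimov | 0          
Atwood | 1          
Borges | 3          
Orwell | 1          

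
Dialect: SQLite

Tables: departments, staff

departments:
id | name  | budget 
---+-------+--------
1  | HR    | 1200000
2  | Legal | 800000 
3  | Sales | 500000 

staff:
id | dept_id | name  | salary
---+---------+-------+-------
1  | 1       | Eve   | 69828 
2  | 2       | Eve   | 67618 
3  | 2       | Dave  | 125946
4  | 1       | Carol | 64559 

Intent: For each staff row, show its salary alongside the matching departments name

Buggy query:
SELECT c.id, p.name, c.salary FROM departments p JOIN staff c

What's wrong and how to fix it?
Bug: JOIN with no ON clause produces a cartesian product; every staff row pairs with every departments row

Fix: Specify the join condition linking the foreign key to the parent id

Corrected query:
SELECT c.id, p.name, c.salary FROM departments p JOIN staff c ON c.dept_id = p.id

Result:
id | name  | salary
---+-------+-------
1  | HR    | 69828 
2  | Legal | 67618 
3  | Legal | 125946
4  | HR    | 64559 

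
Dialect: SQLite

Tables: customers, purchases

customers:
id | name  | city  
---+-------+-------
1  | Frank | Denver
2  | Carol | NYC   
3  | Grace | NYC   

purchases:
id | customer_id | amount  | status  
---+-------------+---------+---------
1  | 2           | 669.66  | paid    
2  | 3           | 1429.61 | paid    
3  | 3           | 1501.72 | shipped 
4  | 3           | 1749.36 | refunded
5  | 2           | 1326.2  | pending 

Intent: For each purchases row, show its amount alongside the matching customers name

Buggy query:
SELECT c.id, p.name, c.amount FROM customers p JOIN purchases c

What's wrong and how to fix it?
Bug: Missing join condition: each purchases row is matched to all customers rows instead of just its own

Fix: Add ON c.customer_id = p.id to the JOIN

Corrected query:
SELECT c.id, p.name, c.amount FROM customers p JOIN purchases c ON c.customer_id = p.id

Result:
id | name  | amount 
---+-------+--------
1  | Carol | 669.66 
2  | Grace | 1429.61
3  | Grace | 1501.72
4  | Grace | 1749.36
5  | Carol | 1326.2 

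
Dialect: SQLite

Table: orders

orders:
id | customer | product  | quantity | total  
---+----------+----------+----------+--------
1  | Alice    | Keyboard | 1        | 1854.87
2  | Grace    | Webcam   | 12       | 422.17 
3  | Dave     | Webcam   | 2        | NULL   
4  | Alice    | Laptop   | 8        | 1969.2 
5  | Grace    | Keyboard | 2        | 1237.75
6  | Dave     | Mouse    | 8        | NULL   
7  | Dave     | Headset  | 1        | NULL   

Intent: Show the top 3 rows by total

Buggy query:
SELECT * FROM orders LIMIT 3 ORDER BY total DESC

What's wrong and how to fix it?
Bug: LIMIT must come after ORDER BY

Fix: Swap the clauses: ORDER BY first, then LIMIT

Corrected query:
SELECT * FROM orders ORDER BY total DESC LIMIT 3

Result:
id | customer | product  | quantity | total  
---+----------+----------+----------+--------
4  | Alice    | Laptop   | 8        | 1969.2 
1  | Alice    | Keyboard | 1        | 1854.87
5  | Grace    | Keyboard | 2        | 1237.75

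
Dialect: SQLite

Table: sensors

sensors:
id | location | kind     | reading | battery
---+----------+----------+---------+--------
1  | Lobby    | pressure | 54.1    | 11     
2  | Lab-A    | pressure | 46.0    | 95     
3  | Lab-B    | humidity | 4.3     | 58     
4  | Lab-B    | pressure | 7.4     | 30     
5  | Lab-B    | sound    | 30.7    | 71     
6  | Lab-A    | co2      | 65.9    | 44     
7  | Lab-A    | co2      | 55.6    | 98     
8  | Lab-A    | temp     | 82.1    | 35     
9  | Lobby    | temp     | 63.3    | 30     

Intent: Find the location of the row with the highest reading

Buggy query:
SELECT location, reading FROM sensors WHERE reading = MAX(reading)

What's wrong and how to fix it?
Bug: MAX(reading) is an aggregate and cannot be used directly in WHERE

Fix: Use a subquery: WHERE reading = (SELECT MAX(reading) FROM sensors)

Corrected query:
SELECT location, reading FROM sensors WHERE reading = (SELECT MAX(reading) FROM sensors)

Result:
location | reading
---------+--------
Lab-A    | 82.1   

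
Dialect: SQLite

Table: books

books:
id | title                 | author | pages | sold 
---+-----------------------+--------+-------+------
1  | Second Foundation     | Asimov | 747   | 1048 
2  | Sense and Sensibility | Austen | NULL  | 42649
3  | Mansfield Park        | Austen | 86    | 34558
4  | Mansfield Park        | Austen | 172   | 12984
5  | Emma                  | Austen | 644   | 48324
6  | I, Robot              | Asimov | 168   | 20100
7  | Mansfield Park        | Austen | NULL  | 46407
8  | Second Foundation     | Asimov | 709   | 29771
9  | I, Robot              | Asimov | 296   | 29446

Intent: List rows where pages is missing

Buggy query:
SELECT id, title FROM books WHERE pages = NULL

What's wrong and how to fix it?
Bug: Comparing to NULL with '=' never matches; NULL = NULL is unknown, not true

Fix: Use IS NULL to test for NULL

Corrected query:
SELECT id, title FROM books WHERE pages IS NULL

Result:
id | title                
---+----------------------
2  | Sense and Sensibility
7  | Mansfield Park       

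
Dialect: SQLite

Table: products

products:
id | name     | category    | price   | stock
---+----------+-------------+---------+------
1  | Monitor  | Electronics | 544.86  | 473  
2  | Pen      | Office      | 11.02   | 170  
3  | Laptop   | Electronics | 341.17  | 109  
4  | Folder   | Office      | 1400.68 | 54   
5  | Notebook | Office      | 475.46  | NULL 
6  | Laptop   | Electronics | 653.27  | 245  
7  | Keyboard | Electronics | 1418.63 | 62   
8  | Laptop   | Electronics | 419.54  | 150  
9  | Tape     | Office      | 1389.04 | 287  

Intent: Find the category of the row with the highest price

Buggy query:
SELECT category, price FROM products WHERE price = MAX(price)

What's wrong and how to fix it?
Bug: WHERE is evaluated per row; an aggregate over the whole table isn't defined there

Fix: Wrap MAX in a scalar subquery so WHERE compares against a single value

Corrected query:
SELECT category, price FROM products WHERE price = (SELECT MAX(price) FROM products)

Result:
category    | price  
------------+--------
Electronics | 1418.63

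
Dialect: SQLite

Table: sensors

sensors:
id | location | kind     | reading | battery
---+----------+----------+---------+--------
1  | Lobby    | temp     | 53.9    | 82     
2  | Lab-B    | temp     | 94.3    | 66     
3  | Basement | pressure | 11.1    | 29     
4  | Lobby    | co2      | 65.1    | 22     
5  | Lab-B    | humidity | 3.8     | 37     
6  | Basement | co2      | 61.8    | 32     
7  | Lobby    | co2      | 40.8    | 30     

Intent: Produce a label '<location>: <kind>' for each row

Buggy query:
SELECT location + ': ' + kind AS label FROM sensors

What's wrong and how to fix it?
Bug: SQLite uses || for string concatenation; + coerces text to numbers (yielding 0)

Fix: Replace + with || to concatenate text

Corrected query:
SELECT location || ': ' || kind AS label FROM sensors

Result:
label             
------------------
Lobby: temp       
Lab-B: temp       
Basement: pressure
Lobby: co2        
Lab-B: humidity   
Basement: co2     
Lobby: co2        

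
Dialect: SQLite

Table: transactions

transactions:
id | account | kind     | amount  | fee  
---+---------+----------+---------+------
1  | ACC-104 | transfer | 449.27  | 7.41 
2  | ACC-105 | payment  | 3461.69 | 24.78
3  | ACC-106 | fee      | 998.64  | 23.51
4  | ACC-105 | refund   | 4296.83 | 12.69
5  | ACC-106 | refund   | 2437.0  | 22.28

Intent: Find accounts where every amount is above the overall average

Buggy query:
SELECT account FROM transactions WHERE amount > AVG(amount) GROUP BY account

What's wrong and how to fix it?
Bug: AVG() is an aggregate; it can't sit directly in WHERE

Fix: Use a subquery for AVG and a HAVING MIN(...) filter so the condition holds for every row in the group

Corrected query:
SELECT account FROM transactions GROUP BY account HAVING MIN(amount) > (SELECT AVG(amount) FROM transactions)

Result:
account
-------
ACC-105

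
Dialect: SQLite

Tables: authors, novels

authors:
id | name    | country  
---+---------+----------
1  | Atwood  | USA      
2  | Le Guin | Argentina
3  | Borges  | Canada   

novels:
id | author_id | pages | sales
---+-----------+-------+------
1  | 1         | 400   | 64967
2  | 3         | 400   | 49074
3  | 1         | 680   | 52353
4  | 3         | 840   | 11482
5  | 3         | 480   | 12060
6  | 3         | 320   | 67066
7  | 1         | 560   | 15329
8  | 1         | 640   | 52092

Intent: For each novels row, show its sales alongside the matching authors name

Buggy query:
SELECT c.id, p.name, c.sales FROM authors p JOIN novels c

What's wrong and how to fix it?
Bug: Missing join condition: each novels row is matched to all authors rows instead of just its own

Fix: Add ON c.author_id = p.id to the JOIN

Corrected query:
SELECT c.id, p.name, c.sales FROM authors p JOIN novels c ON c.author_id = p.id

Result:
id | name   | sales
---+--------+------
1  | Atwood | 64967
2  | Borges | 49074
3  | Atwood | 52353
4  | Borges | 11482
5  | Borges | 12060
6  | Borges | 67066
7  | Atwood | 15329
8  | Atwood | 52092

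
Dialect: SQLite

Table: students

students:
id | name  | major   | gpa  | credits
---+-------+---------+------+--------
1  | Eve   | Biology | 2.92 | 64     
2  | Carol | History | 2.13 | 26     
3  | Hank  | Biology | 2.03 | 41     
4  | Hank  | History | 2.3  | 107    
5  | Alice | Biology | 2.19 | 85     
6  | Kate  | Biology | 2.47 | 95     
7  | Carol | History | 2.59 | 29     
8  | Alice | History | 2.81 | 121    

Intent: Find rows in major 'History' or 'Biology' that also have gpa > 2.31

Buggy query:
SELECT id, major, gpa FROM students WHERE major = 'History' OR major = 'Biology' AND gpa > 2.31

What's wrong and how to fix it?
Bug: Without parentheses, AND is evaluated before OR, so the gpa filter only applies to the 'Biology' branch

Fix: Group the OR with parentheses (or use IN), then AND the threshold

Corrected query:
SELECT id, major, gpa FROM students WHERE (major = 'History' OR major = 'Biology') AND gpa > 2.31

Result:
id | major   | gpa 
---+---------+-----
1  | Biology | 2.92
6  | Biology | 2.47
7  | History | 2.59
8  | History | 2.81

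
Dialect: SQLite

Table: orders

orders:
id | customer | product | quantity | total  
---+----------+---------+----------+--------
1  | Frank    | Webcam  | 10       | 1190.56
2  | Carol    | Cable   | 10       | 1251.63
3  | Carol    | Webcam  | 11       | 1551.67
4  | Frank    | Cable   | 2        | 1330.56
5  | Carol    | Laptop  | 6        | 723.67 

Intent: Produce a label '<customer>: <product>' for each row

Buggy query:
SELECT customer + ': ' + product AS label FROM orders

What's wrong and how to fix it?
Bug: SQLite uses || for string concatenation; + coerces text to numbers (yielding 0)

Fix: Use the || operator for string concatenation

Corrected query:
SELECT customer || ': ' || product AS label FROM orders

Result:
label        
-------------
Frank: Webcam
Carol: Cable 
Carol: Webcam
Frank: Cable 
Carol: Laptop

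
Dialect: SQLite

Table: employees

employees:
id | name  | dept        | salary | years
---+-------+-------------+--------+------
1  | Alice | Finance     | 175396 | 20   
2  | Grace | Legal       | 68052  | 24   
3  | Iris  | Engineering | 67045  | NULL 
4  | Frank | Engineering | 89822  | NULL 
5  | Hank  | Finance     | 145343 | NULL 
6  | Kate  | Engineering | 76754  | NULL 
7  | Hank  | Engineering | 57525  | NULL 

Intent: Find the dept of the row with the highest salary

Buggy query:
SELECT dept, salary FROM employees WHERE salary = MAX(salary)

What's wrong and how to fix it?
Bug: WHERE is evaluated per row; an aggregate over the whole table isn't defined there

Fix: Wrap MAX in a scalar subquery so WHERE compares against a single value

Corrected query:
SELECT dept, salary FROM employees WHERE salary = (SELECT MAX(salary) FROM employees)

Result:
dept    | salary
--------+-------
Finance | 175396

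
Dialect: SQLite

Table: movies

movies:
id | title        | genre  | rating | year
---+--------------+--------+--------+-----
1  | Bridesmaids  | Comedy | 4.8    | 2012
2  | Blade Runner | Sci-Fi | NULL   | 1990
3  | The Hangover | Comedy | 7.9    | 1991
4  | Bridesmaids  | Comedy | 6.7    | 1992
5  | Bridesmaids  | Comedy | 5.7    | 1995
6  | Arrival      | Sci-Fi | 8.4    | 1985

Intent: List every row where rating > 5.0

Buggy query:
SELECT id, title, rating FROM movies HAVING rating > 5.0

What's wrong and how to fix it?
Bug: HAVING filters the output of aggregation, but this query has no GROUP BY and no aggregate functions, so SQLite rejects it (HAVING clause on a non-aggregate query); the condition here is per row

Fix: Use WHERE for row-level filtering

Corrected query:
SELECT id, title, rating FROM movies WHERE rating > 5.0

Result:
id | title        | rating
---+--------------+-------
3  | The Hangover | 7.9   
4  | Bridesmaids  | 6.7   
5  | Bridesmaids  | 5.7   
6  | Arrival      | 8.4   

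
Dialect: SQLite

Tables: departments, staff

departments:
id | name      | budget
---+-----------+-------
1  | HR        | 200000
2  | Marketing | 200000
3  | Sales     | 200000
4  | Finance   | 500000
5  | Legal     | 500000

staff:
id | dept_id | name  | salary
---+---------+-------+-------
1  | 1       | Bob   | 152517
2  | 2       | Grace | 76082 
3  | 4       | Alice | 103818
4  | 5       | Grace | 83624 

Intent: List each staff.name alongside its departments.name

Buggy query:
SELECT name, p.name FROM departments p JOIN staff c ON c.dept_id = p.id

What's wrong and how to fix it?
Bug: Both tables have a 'name' column; the unqualified reference is ambiguous

Fix: Qualify the column with its table alias (c.name)

Corrected query:
SELECT c.name, p.name FROM departments p JOIN staff c ON c.dept_id = p.id

Result:
name  | name     
------+----------
Bob   | HR       
Grace | Marketing
Alice | Finance  
Grace | Legal    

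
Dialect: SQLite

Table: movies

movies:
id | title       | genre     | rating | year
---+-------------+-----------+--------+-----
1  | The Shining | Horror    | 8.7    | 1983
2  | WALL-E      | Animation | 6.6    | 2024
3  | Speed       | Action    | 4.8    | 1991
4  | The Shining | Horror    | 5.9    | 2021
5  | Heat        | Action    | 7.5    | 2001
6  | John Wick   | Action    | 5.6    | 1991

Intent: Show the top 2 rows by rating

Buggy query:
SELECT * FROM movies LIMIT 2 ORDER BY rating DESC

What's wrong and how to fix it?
Bug: LIMIT must come after ORDER BY

Fix: Swap the clauses: ORDER BY first, then LIMIT

Corrected query:
SELECT * FROM movies ORDER BY rating DESC LIMIT 2

Result:
id | title       | genre  | rating | year
---+-------------+--------+--------+-----
1  | The Shining | Horror | 8.7    | 1983
5  | Heat        | Action | 7.5    | 2001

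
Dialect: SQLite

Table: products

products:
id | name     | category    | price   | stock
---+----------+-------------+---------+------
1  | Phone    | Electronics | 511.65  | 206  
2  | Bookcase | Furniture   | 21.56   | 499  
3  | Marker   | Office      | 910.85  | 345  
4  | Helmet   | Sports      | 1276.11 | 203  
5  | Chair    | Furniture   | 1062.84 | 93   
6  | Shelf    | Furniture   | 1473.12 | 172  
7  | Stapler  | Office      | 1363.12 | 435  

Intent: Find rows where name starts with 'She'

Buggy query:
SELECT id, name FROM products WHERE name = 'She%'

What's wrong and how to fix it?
Bug: Wildcards only work with LIKE; '=' treats '%' as a literal character

Fix: Use LIKE for wildcard pattern matching

Corrected query:
SELECT id, name FROM products WHERE name LIKE 'She%'

Result:
id | name 
---+------
6  | Shelf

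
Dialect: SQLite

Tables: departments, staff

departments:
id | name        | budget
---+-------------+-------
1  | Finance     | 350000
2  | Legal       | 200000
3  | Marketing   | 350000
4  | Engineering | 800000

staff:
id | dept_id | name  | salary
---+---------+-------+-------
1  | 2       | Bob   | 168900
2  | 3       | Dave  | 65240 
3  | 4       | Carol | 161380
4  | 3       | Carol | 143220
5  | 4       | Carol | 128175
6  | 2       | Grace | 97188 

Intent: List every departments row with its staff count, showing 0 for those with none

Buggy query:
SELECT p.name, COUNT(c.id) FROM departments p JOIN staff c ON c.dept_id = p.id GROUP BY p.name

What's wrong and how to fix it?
Bug: INNER JOIN drops departments rows that have no matching staff rows

Fix: Use LEFT JOIN so parents without children still appear (COUNT(c.id) gives 0)

Corrected query:
SELECT p.name, COUNT(c.id) FROM departments p LEFT JOIN staff c ON c.dept_id = p.id GROUP BY p.name

Result:
name        | COUNT(c.id)
------------+------------
Engineering | 2          
Finance     | 0          
Legal       | 2          
Marketing   | 2          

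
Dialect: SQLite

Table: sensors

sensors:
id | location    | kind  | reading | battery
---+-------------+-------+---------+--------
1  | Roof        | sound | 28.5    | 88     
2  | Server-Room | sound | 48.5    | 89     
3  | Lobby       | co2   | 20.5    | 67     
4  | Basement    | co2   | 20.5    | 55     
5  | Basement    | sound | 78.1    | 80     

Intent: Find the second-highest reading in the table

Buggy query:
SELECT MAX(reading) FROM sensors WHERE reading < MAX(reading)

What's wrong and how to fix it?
Bug: The inner MAX is an aggregate inside WHERE, which is not allowed

Fix: Put the inner MAX in a scalar subquery

Corrected query:
SELECT MAX(reading) FROM sensors WHERE reading < (SELECT MAX(reading) FROM sensors)

Result:
MAX(reading)
------------
48.5        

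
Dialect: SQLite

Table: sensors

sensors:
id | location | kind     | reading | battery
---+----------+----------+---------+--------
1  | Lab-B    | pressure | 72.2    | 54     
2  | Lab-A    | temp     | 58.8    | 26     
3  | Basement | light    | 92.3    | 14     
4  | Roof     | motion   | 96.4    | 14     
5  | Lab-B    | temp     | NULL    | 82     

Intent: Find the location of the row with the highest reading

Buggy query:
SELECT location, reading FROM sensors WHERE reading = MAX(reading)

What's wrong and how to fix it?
Bug: WHERE is evaluated per row; an aggregate over the whole table isn't defined there

Fix: Wrap MAX in a scalar subquery so WHERE compares against a single value

Corrected query:
SELECT location, reading FROM sensors WHERE reading = (SELECT MAX(reading) FROM sensors)

Result:
location | reading
---------+--------
Roof     | 96.4   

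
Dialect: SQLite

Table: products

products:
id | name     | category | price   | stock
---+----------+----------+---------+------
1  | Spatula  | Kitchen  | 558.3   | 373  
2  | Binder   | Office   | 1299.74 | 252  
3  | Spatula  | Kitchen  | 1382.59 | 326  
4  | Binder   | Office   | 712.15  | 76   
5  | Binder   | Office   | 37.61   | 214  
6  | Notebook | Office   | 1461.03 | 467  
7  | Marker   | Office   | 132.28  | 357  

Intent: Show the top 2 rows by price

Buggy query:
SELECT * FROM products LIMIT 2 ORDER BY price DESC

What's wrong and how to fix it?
Bug: LIMIT must come after ORDER BY

Fix: Swap the clauses: ORDER BY first, then LIMIT

Corrected query:
SELECT * FROM products ORDER BY price DESC LIMIT 2

Result:
id | name     | category | price   | stock
---+----------+----------+---------+------
6  | Notebook | Office   | 1461.03 | 467  
3  | Spatula  | Kitchen  | 1382.59 | 326  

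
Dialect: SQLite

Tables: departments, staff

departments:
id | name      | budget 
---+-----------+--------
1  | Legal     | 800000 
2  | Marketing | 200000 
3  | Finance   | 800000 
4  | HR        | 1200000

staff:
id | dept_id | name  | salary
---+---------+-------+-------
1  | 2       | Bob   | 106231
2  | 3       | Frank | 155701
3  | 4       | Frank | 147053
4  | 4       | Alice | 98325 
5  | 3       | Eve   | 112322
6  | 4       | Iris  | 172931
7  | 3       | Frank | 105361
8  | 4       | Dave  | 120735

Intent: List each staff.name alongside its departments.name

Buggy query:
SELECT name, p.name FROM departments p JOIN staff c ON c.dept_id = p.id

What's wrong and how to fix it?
Bug: 'name' exists in both joined tables, so the database can't tell which one is meant

Fix: Prefix ambiguous columns with the table alias

Corrected query:
SELECT c.name, p.name FROM departments p JOIN staff c ON c.dept_id = p.id

Result:
name  | name     
------+----------
Bob   | Marketing
Frank | Finance  
Frank | HR       
Alice | HR       
Eve   | Finance  
Iris  | HR       
Frank | Finance  
Dave  | HR       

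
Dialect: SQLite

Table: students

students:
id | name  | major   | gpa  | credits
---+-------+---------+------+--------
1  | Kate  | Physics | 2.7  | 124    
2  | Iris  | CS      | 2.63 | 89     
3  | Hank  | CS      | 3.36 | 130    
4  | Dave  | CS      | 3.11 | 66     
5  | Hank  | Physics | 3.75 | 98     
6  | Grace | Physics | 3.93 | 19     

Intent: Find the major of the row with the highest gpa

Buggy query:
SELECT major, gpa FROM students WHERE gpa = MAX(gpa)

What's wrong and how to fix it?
Bug: MAX(gpa) is an aggregate and cannot be used directly in WHERE

Fix: Wrap MAX in a scalar subquery so WHERE compares against a single value

Corrected query:
SELECT major, gpa FROM students WHERE gpa = (SELECT MAX(gpa) FROM students)

Result:
major   | gpa 
--------+-----
Physics | 3.93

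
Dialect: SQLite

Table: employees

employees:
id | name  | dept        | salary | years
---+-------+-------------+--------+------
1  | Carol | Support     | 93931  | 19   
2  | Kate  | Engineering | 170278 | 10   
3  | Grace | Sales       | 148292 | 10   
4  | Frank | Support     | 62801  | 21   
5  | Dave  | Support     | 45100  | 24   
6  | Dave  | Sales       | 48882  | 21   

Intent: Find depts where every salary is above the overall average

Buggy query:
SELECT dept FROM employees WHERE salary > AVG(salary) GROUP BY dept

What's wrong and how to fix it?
Bug: AVG() is an aggregate; it can't sit directly in WHERE

Fix: Compute the overall average in a scalar subquery and compare each group's MIN against it in HAVING

Corrected query:
SELECT dept FROM employees GROUP BY dept HAVING MIN(salary) > (SELECT AVG(salary) FROM employees)

Result:
dept       
-----------
Engineering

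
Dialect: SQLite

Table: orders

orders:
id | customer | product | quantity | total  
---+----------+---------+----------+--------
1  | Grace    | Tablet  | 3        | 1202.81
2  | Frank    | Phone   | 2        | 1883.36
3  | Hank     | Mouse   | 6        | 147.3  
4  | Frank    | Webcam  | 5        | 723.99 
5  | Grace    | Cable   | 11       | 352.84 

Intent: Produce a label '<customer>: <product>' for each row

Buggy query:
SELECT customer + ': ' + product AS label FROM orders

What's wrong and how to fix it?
Bug: SQLite uses || for string concatenation; + coerces text to numbers (yielding 0)

Fix: Use the || operator for string concatenation

Corrected query:
SELECT customer || ': ' || product AS label FROM orders

Result:
label        
-------------
Grace: Tablet
Frank: Phone 
Hank: Mouse  
Frank: Webcam
Grace: Cable 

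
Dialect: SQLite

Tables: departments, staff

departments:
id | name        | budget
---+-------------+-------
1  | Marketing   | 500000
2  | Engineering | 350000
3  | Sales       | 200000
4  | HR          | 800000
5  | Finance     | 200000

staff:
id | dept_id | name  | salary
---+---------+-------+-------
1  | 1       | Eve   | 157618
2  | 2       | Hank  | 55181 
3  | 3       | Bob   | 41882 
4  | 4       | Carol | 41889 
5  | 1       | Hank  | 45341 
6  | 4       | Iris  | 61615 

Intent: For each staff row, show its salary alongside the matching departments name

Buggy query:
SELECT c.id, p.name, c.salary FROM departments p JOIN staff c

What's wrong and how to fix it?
Bug: Missing join condition: each staff row is matched to all departments rows instead of just its own

Fix: Add ON c.dept_id = p.id to the JOIN

Corrected query:
SELECT c.id, p.name, c.salary FROM departments p JOIN staff c ON c.dept_id = p.id

Result:
id | name        | salary
---+-------------+-------
1  | Marketing   | 157618
2  | Engineering | 55181 
3  | Sales       | 41882 
4  | HR          | 41889 
5  | Marketing   | 45341 
6  | HR          | 61615 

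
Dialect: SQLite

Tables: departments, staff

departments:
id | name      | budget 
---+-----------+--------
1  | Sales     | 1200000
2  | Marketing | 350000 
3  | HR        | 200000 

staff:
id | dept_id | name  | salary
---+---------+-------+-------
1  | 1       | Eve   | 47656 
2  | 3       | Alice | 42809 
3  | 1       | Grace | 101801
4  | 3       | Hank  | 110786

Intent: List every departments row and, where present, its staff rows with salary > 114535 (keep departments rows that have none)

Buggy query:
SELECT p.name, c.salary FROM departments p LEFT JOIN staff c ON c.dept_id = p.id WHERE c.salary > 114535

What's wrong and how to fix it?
Bug: A WHERE condition on the right-hand table after LEFT JOIN drops unmatched parents

Fix: Put 'c.salary > 114535' in the JOIN's ON clause instead of WHERE

Corrected query:
SELECT p.name, c.salary FROM departments p LEFT JOIN staff c ON c.dept_id = p.id AND c.salary > 114535

Result:
name      | salary
----------+-------
Sales     | NULL  
Marketing | NULL  
HR        | NULL  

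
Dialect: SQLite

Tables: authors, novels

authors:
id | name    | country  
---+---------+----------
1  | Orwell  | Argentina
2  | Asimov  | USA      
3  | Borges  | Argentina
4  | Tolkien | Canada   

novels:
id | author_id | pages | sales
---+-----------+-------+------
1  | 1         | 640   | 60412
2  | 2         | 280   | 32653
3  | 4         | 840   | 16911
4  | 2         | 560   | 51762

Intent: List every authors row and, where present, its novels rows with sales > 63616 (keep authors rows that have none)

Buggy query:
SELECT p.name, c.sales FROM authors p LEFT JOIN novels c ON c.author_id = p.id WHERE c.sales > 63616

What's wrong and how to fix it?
Bug: Filtering c.sales in WHERE discards the NULL rows produced by LEFT JOIN, turning it into an inner join

Fix: Put 'c.sales > 63616' in the JOIN's ON clause instead of WHERE

Corrected query:
SELECT p.name, c.sales FROM authors p LEFT JOIN novels c ON c.author_id = p.id AND c.sales > 63616

Result:
name    | sales
--------+------
Orwell  | NULL 
Asimov  | NULL 
Borges  | NULL 
Tolkien | NULL 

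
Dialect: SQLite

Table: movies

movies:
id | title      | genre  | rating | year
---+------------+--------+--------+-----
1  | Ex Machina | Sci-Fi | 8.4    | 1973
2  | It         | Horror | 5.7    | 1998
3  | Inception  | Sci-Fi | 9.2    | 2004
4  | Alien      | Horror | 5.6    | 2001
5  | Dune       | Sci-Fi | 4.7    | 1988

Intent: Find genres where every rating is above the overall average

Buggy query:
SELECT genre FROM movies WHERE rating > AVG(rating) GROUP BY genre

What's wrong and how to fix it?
Bug: WHERE evaluates per row before aggregation, so AVG() is unavailable

Fix: Use a subquery for AVG and a HAVING MIN(...) filter so the condition holds for every row in the group

Corrected query:
SELECT genre FROM movies GROUP BY genre HAVING MIN(rating) > (SELECT AVG(rating) FROM movies)

Result:
(no rows)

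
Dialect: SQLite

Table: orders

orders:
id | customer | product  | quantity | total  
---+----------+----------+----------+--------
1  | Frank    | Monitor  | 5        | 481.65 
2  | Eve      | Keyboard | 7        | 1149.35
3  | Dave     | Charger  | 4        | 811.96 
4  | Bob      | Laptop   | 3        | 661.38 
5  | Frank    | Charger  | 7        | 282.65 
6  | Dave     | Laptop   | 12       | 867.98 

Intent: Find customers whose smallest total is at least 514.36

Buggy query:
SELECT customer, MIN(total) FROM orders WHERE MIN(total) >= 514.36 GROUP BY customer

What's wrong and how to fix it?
Bug: Aggregates like MIN are computed per group after WHERE runs

Fix: Use HAVING for the per-group MIN condition

Corrected query:
SELECT customer, MIN(total) FROM orders GROUP BY customer HAVING MIN(total) >= 514.36

Result:
customer | MIN(total)
---------+-----------
Bob      | 661.38    
Dave     | 811.96    
Eve      | 1149.35   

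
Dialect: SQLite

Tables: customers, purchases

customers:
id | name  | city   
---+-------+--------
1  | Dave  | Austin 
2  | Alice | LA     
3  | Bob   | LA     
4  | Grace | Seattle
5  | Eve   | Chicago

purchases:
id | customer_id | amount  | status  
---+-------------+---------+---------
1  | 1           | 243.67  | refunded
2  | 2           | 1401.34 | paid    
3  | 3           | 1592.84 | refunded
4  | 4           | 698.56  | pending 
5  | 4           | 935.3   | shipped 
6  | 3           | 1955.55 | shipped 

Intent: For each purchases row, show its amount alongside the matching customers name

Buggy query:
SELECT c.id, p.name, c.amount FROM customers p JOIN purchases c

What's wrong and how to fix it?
Bug: JOIN with no ON clause produces a cartesian product; every purchases row pairs with every customers row

Fix: Add ON c.customer_id = p.id to the JOIN

Corrected query:
SELECT c.id, p.name, c.amount FROM customers p JOIN purchases c ON c.customer_id = p.id

Result:
id | name  | amount 
---+-------+--------
1  | Dave  | 243.67 
2  | Alice | 1401.34
3  | Bob   | 1592.84
4  | Grace | 698.56 
5  | Grace | 935.3  
6  | Bob   | 1955.55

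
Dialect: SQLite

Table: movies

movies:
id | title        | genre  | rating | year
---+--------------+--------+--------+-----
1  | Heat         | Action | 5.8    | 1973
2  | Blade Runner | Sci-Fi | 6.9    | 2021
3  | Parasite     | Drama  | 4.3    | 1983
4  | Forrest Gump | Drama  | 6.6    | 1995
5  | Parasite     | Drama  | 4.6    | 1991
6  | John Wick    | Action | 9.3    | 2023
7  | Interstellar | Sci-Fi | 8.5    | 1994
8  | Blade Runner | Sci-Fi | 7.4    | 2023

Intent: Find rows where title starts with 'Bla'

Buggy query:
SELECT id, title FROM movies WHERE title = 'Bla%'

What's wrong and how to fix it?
Bug: '=' compares the literal string including the % character; pattern matching needs LIKE

Fix: Use LIKE for wildcard pattern matching

Corrected query:
SELECT id, title FROM movies WHERE title LIKE 'Bla%'

Result:
id | title       
---+-------------
2  | Blade Runner
8  | Blade Runner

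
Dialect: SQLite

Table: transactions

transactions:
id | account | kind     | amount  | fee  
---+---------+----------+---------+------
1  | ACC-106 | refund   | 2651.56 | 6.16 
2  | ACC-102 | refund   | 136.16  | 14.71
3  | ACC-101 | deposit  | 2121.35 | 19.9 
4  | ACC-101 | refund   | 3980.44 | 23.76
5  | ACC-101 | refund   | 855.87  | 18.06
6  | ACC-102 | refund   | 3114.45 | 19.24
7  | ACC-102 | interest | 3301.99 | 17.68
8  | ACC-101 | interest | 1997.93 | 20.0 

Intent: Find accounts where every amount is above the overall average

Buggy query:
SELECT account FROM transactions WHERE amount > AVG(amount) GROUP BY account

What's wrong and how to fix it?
Bug: WHERE evaluates per row before aggregation, so AVG() is unavailable

Fix: Use a subquery for AVG and a HAVING MIN(...) filter so the condition holds for every row in the group

Corrected query:
SELECT account FROM transactions GROUP BY account HAVING MIN(amount) > (SELECT AVG(amount) FROM transactions)

Result:
account
-------
ACC-106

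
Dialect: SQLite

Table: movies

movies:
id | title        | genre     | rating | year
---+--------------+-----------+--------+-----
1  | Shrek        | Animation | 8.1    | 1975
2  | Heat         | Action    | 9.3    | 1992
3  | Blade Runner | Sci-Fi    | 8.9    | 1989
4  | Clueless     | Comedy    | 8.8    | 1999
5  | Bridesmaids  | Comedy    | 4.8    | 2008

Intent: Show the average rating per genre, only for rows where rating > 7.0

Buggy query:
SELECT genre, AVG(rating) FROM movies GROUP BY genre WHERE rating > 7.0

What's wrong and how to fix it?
Bug: WHERE cannot follow GROUP BY

Fix: Place WHERE between FROM and GROUP BY

Corrected query:
SELECT genre, AVG(rating) FROM movies WHERE rating > 7.0 GROUP BY genre

Result:
genre     | AVG(rating)
----------+------------
Action    | 9.3        
Animation | 8.1        
Comedy    | 8.8        
Sci-Fi    | 8.9        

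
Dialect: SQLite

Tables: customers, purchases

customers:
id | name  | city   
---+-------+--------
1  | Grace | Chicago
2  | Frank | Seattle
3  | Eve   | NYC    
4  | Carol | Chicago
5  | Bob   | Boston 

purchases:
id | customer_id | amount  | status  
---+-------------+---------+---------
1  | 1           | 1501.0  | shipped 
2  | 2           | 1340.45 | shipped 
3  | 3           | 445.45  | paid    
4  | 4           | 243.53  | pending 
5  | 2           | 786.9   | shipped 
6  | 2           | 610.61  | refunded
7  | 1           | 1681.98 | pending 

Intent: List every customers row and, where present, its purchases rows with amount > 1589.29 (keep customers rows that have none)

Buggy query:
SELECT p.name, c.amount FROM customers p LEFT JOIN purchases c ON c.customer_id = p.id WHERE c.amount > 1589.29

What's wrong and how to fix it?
Bug: Filtering c.amount in WHERE discards the NULL rows produced by LEFT JOIN, turning it into an inner join

Fix: Move the right-table condition into the ON clause so unmatched parents are kept

Corrected query:
SELECT p.name, c.amount FROM customers p LEFT JOIN purchases c ON c.customer_id = p.id AND c.amount > 1589.29

Result:
name  | amount 
------+--------
Grace | 1681.98
Frank | NULL   
Eve   | NULL   
Carol | NULL   
Bob   | NULL   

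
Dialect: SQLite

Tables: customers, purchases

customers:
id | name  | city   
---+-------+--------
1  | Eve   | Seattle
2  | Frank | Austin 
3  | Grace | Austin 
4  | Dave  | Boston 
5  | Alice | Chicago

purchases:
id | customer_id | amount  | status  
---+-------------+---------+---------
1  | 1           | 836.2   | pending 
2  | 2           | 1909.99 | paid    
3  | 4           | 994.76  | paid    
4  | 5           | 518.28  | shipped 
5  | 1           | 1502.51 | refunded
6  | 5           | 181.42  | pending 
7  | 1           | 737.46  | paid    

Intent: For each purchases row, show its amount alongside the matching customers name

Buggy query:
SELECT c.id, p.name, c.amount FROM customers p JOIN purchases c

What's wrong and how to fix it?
Bug: Missing join condition: each purchases row is matched to all customers rows instead of just its own

Fix: Specify the join condition linking the foreign key to the parent id

Corrected query:
SELECT c.id, p.name, c.amount FROM customers p JOIN purchases c ON c.customer_id = p.id

Result:
id | name  | amount 
---+-------+--------
1  | Eve   | 836.2  
2  | Frank | 1909.99
3  | Dave  | 994.76 
4  | Alice | 518.28 
5  | Eve   | 1502.51
6  | Alice | 181.42 
7  | Eve   | 737.46 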